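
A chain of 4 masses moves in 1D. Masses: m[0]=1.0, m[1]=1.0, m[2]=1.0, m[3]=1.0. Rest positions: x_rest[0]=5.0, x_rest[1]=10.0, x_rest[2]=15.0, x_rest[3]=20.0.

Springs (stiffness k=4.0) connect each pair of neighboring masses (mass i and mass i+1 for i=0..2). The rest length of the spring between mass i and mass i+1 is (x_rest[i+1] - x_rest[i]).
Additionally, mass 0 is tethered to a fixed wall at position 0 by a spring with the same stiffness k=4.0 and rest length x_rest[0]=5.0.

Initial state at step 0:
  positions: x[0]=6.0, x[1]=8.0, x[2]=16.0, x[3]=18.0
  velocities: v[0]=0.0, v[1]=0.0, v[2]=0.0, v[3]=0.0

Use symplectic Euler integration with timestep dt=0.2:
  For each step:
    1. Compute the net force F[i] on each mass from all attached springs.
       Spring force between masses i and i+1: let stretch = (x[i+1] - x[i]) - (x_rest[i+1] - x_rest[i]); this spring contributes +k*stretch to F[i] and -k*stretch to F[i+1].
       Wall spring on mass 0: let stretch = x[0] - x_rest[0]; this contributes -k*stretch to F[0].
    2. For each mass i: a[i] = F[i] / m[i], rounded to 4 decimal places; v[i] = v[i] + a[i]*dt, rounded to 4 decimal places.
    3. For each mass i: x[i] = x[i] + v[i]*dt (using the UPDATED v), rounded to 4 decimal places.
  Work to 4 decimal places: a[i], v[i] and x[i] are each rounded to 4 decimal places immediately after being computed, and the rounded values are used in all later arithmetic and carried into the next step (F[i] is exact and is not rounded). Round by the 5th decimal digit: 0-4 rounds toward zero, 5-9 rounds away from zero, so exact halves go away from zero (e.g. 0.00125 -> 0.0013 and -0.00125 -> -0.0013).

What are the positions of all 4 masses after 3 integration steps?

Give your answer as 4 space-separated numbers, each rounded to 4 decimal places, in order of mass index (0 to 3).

Step 0: x=[6.0000 8.0000 16.0000 18.0000] v=[0.0000 0.0000 0.0000 0.0000]
Step 1: x=[5.3600 8.9600 15.0400 18.4800] v=[-3.2000 4.8000 -4.8000 2.4000]
Step 2: x=[4.4384 10.3168 13.6576 19.2096] v=[-4.6080 6.7840 -6.9120 3.6480]
Step 3: x=[3.7472 11.2676 12.6290 19.8509] v=[-3.4560 4.7539 -5.1430 3.2064]

Answer: 3.7472 11.2676 12.6290 19.8509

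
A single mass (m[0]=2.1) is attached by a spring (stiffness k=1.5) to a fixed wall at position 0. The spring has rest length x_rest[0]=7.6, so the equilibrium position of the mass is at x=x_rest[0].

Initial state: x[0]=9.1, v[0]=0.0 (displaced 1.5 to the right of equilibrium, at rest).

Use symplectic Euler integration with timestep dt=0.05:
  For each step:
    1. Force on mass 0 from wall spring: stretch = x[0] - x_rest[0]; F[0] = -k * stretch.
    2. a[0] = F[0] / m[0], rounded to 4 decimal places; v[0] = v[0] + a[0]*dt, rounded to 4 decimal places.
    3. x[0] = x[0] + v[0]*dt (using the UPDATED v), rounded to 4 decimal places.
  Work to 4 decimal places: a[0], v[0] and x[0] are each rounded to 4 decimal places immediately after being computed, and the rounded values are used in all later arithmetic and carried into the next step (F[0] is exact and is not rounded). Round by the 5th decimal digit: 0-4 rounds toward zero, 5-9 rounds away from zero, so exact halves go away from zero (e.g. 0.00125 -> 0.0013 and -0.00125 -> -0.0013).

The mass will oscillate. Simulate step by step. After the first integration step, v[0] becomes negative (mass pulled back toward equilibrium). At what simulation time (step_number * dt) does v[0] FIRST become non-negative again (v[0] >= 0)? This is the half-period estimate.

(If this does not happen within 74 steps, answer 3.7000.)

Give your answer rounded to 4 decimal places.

Step 0: x=[9.1000] v=[0.0000]
Step 1: x=[9.0973] v=[-0.0536]
Step 2: x=[9.0919] v=[-0.1071]
Step 3: x=[9.0839] v=[-0.1604]
Step 4: x=[9.0732] v=[-0.2134]
Step 5: x=[9.0599] v=[-0.2660]
Step 6: x=[9.0440] v=[-0.3181]
Step 7: x=[9.0255] v=[-0.3697]
Step 8: x=[9.0045] v=[-0.4206]
Step 9: x=[8.9810] v=[-0.4708]
Step 10: x=[8.9550] v=[-0.5201]
Step 11: x=[8.9266] v=[-0.5685]
Step 12: x=[8.8958] v=[-0.6159]
Step 13: x=[8.8627] v=[-0.6622]
Step 14: x=[8.8273] v=[-0.7073]
Step 15: x=[8.7897] v=[-0.7511]
Step 16: x=[8.7500] v=[-0.7936]
Step 17: x=[8.7083] v=[-0.8347]
Step 18: x=[8.6646] v=[-0.8743]
Step 19: x=[8.6190] v=[-0.9123]
Step 20: x=[8.5716] v=[-0.9487]
Step 21: x=[8.5224] v=[-0.9834]
Step 22: x=[8.4716] v=[-1.0163]
Step 23: x=[8.4192] v=[-1.0474]
Step 24: x=[8.3654] v=[-1.0767]
Step 25: x=[8.3102] v=[-1.1040]
Step 26: x=[8.2537] v=[-1.1294]
Step 27: x=[8.1961] v=[-1.1527]
Step 28: x=[8.1374] v=[-1.1740]
Step 29: x=[8.0777] v=[-1.1932]
Step 30: x=[8.0172] v=[-1.2103]
Step 31: x=[7.9559] v=[-1.2252]
Step 32: x=[7.8940] v=[-1.2379]
Step 33: x=[7.8316] v=[-1.2484]
Step 34: x=[7.7688] v=[-1.2567]
Step 35: x=[7.7057] v=[-1.2627]
Step 36: x=[7.6424] v=[-1.2665]
Step 37: x=[7.5790] v=[-1.2680]
Step 38: x=[7.5156] v=[-1.2673]
Step 39: x=[7.4524] v=[-1.2643]
Step 40: x=[7.3895] v=[-1.2590]
Step 41: x=[7.3269] v=[-1.2515]
Step 42: x=[7.2648] v=[-1.2417]
Step 43: x=[7.2033] v=[-1.2297]
Step 44: x=[7.1425] v=[-1.2155]
Step 45: x=[7.0825] v=[-1.1992]
Step 46: x=[7.0235] v=[-1.1807]
Step 47: x=[6.9655] v=[-1.1601]
Step 48: x=[6.9086] v=[-1.1374]
Step 49: x=[6.8530] v=[-1.1127]
Step 50: x=[6.7987] v=[-1.0860]
Step 51: x=[6.7458] v=[-1.0574]
Step 52: x=[6.6945] v=[-1.0269]
Step 53: x=[6.6448] v=[-0.9946]
Step 54: x=[6.5968] v=[-0.9605]
Step 55: x=[6.5506] v=[-0.9247]
Step 56: x=[6.5062] v=[-0.8872]
Step 57: x=[6.4638] v=[-0.8481]
Step 58: x=[6.4234] v=[-0.8075]
Step 59: x=[6.3851] v=[-0.7655]
Step 60: x=[6.3490] v=[-0.7221]
Step 61: x=[6.3151] v=[-0.6774]
Step 62: x=[6.2835] v=[-0.6315]
Step 63: x=[6.2543] v=[-0.5845]
Step 64: x=[6.2275] v=[-0.5364]
Step 65: x=[6.2031] v=[-0.4874]
Step 66: x=[6.1812] v=[-0.4375]
Step 67: x=[6.1619] v=[-0.3868]
Step 68: x=[6.1451] v=[-0.3354]
Step 69: x=[6.1309] v=[-0.2834]
Step 70: x=[6.1194] v=[-0.2309]
Step 71: x=[6.1105] v=[-0.1780]
Step 72: x=[6.1043] v=[-0.1248]
Step 73: x=[6.1007] v=[-0.0714]
Step 74: x=[6.0998] v=[-0.0179]
v[0] did not become non-negative within 74 steps; using fallback time=3.7000

Answer: 3.7000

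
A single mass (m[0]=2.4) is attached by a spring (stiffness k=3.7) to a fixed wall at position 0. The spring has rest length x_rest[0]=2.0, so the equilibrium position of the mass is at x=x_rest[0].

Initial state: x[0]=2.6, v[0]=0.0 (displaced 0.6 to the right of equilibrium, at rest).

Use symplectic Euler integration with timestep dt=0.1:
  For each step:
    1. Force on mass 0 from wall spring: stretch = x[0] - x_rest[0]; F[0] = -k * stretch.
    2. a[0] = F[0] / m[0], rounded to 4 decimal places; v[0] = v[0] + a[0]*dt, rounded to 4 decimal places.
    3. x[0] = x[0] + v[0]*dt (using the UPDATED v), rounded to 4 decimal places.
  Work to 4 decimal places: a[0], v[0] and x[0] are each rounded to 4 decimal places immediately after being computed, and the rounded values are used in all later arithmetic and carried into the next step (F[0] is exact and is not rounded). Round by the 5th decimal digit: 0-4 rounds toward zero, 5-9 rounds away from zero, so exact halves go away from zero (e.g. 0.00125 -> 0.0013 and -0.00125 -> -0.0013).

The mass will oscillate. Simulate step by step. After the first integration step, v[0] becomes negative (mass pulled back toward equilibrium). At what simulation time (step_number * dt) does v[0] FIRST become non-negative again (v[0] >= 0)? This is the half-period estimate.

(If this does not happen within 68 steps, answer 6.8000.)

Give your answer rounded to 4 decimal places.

Answer: 2.6000

Derivation:
Step 0: x=[2.6000] v=[0.0000]
Step 1: x=[2.5908] v=[-0.0925]
Step 2: x=[2.5724] v=[-0.1836]
Step 3: x=[2.5452] v=[-0.2719]
Step 4: x=[2.5096] v=[-0.3560]
Step 5: x=[2.4661] v=[-0.4346]
Step 6: x=[2.4155] v=[-0.5065]
Step 7: x=[2.3584] v=[-0.5706]
Step 8: x=[2.2958] v=[-0.6259]
Step 9: x=[2.2287] v=[-0.6715]
Step 10: x=[2.1580] v=[-0.7068]
Step 11: x=[2.0849] v=[-0.7312]
Step 12: x=[2.0105] v=[-0.7443]
Step 13: x=[1.9359] v=[-0.7459]
Step 14: x=[1.8623] v=[-0.7360]
Step 15: x=[1.7908] v=[-0.7148]
Step 16: x=[1.7225] v=[-0.6826]
Step 17: x=[1.6585] v=[-0.6398]
Step 18: x=[1.5998] v=[-0.5872]
Step 19: x=[1.5473] v=[-0.5255]
Step 20: x=[1.5017] v=[-0.4557]
Step 21: x=[1.4638] v=[-0.3789]
Step 22: x=[1.4342] v=[-0.2962]
Step 23: x=[1.4133] v=[-0.2090]
Step 24: x=[1.4014] v=[-0.1186]
Step 25: x=[1.3988] v=[-0.0263]
Step 26: x=[1.4054] v=[0.0664]
First v>=0 after going negative at step 26, time=2.6000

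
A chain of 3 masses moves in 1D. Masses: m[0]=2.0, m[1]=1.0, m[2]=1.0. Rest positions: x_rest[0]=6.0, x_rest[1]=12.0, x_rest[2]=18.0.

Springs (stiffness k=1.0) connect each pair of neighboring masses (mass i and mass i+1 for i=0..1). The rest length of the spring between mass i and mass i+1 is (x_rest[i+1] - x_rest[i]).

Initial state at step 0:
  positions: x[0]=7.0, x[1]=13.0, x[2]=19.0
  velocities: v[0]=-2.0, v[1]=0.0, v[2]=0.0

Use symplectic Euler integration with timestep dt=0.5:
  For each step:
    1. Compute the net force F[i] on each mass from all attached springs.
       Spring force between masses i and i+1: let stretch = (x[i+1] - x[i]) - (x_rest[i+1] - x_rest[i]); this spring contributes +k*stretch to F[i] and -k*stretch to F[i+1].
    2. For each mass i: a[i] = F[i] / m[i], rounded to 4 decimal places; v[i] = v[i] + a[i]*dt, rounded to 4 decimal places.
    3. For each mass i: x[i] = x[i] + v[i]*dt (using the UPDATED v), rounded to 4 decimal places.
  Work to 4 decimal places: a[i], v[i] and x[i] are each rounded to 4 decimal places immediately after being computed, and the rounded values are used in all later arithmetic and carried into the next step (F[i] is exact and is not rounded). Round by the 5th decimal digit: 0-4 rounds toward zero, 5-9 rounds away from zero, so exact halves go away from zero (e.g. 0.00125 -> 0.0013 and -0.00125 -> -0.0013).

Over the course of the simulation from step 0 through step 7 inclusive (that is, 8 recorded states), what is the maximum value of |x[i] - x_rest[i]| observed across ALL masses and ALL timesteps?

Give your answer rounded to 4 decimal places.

Answer: 2.6330

Derivation:
Step 0: x=[7.0000 13.0000 19.0000] v=[-2.0000 0.0000 0.0000]
Step 1: x=[6.0000 13.0000 19.0000] v=[-2.0000 0.0000 0.0000]
Step 2: x=[5.1250 12.7500 19.0000] v=[-1.7500 -0.5000 0.0000]
Step 3: x=[4.4531 12.1563 18.9375] v=[-1.3438 -1.1875 -0.1250]
Step 4: x=[3.9941 11.3321 18.6797] v=[-0.9180 -1.6485 -0.5156]
Step 5: x=[3.7024 10.5103 18.0850] v=[-0.5835 -1.6437 -1.1894]
Step 6: x=[3.5117 9.8802 17.0966] v=[-0.3815 -1.2603 -1.9768]
Step 7: x=[3.3670 9.4620 15.8041] v=[-0.2894 -0.8364 -2.5850]
Max displacement = 2.6330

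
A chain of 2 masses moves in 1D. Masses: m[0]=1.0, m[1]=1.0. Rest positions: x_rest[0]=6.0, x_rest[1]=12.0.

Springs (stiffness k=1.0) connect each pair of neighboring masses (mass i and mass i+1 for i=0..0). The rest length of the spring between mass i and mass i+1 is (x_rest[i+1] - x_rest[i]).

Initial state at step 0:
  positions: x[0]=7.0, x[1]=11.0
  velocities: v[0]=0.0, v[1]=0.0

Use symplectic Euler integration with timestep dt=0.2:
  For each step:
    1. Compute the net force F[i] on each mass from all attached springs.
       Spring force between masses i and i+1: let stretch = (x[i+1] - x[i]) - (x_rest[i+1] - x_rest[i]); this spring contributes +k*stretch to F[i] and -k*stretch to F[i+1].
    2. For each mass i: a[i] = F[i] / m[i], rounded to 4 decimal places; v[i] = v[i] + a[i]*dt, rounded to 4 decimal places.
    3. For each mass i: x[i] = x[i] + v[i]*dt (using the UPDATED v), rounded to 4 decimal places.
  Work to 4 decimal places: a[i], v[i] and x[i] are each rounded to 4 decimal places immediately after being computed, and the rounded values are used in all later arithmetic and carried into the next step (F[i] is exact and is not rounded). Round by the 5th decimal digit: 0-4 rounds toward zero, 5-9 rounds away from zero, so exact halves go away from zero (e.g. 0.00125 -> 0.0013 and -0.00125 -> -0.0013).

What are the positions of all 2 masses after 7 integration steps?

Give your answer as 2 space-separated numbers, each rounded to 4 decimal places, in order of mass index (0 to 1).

Answer: 5.4655 12.5345

Derivation:
Step 0: x=[7.0000 11.0000] v=[0.0000 0.0000]
Step 1: x=[6.9200 11.0800] v=[-0.4000 0.4000]
Step 2: x=[6.7664 11.2336] v=[-0.7680 0.7680]
Step 3: x=[6.5515 11.4485] v=[-1.0746 1.0746]
Step 4: x=[6.2925 11.7075] v=[-1.2952 1.2952]
Step 5: x=[6.0101 11.9899] v=[-1.4122 1.4122]
Step 6: x=[5.7269 12.2731] v=[-1.4162 1.4162]
Step 7: x=[5.4655 12.5345] v=[-1.3070 1.3070]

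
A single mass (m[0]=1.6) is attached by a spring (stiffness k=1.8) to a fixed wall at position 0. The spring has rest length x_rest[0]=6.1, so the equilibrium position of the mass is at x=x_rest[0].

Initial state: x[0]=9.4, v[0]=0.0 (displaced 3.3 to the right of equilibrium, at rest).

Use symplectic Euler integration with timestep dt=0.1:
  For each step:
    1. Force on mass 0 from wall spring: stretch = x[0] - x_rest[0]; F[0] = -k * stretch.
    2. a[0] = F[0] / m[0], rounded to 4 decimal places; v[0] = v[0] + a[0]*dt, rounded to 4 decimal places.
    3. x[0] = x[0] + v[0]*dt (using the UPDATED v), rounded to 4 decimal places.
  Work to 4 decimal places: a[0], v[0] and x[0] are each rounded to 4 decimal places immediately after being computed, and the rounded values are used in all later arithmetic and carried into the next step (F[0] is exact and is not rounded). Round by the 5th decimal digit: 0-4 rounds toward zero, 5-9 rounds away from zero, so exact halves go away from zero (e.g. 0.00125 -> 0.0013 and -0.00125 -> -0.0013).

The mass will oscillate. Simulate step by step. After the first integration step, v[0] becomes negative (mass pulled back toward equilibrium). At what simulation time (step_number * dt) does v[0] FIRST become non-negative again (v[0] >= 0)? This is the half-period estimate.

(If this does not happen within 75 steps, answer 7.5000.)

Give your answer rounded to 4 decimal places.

Answer: 3.0000

Derivation:
Step 0: x=[9.4000] v=[0.0000]
Step 1: x=[9.3629] v=[-0.3713]
Step 2: x=[9.2891] v=[-0.7384]
Step 3: x=[9.1794] v=[-1.0972]
Step 4: x=[9.0350] v=[-1.4436]
Step 5: x=[8.8576] v=[-1.7738]
Step 6: x=[8.6492] v=[-2.0840]
Step 7: x=[8.4121] v=[-2.3708]
Step 8: x=[8.1490] v=[-2.6309]
Step 9: x=[7.8629] v=[-2.8614]
Step 10: x=[7.5569] v=[-3.0597]
Step 11: x=[7.2345] v=[-3.2236]
Step 12: x=[6.8994] v=[-3.3512]
Step 13: x=[6.5553] v=[-3.4411]
Step 14: x=[6.2061] v=[-3.4923]
Step 15: x=[5.8557] v=[-3.5042]
Step 16: x=[5.5080] v=[-3.4767]
Step 17: x=[5.1670] v=[-3.4101]
Step 18: x=[4.8365] v=[-3.3051]
Step 19: x=[4.5202] v=[-3.1630]
Step 20: x=[4.2217] v=[-2.9853]
Step 21: x=[3.9443] v=[-2.7740]
Step 22: x=[3.6912] v=[-2.5315]
Step 23: x=[3.4652] v=[-2.2605]
Step 24: x=[3.2688] v=[-1.9641]
Step 25: x=[3.1042] v=[-1.6456]
Step 26: x=[2.9733] v=[-1.3086]
Step 27: x=[2.8776] v=[-0.9569]
Step 28: x=[2.8182] v=[-0.5944]
Step 29: x=[2.7957] v=[-0.2252]
Step 30: x=[2.8104] v=[0.1465]
First v>=0 after going negative at step 30, time=3.0000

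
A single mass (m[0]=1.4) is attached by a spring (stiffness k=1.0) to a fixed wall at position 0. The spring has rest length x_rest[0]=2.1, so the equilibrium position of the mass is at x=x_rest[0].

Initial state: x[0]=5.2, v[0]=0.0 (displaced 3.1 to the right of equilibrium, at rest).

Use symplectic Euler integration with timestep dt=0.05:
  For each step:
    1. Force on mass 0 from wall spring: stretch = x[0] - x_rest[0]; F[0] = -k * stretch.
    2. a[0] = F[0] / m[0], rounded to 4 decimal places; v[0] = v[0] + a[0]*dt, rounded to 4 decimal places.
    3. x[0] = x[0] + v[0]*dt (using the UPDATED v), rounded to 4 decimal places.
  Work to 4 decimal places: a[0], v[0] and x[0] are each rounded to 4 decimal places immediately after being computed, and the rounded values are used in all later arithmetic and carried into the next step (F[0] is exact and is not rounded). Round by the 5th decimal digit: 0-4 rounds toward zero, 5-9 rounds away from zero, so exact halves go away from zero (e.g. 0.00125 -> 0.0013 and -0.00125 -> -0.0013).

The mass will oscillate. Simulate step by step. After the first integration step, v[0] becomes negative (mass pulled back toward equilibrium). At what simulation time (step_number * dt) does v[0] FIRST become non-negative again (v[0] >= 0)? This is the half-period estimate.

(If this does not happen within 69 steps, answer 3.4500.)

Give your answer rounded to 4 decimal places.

Step 0: x=[5.2000] v=[0.0000]
Step 1: x=[5.1945] v=[-0.1107]
Step 2: x=[5.1834] v=[-0.2212]
Step 3: x=[5.1668] v=[-0.3313]
Step 4: x=[5.1448] v=[-0.4408]
Step 5: x=[5.1173] v=[-0.5495]
Step 6: x=[5.0844] v=[-0.6573]
Step 7: x=[5.0462] v=[-0.7639]
Step 8: x=[5.0027] v=[-0.8691]
Step 9: x=[4.9541] v=[-0.9728]
Step 10: x=[4.9004] v=[-1.0747]
Step 11: x=[4.8417] v=[-1.1747]
Step 12: x=[4.7781] v=[-1.2726]
Step 13: x=[4.7097] v=[-1.3682]
Step 14: x=[4.6366] v=[-1.4614]
Step 15: x=[4.5590] v=[-1.5520]
Step 16: x=[4.4770] v=[-1.6398]
Step 17: x=[4.3908] v=[-1.7247]
Step 18: x=[4.3005] v=[-1.8065]
Step 19: x=[4.2062] v=[-1.8851]
Step 20: x=[4.1082] v=[-1.9603]
Step 21: x=[4.0066] v=[-2.0320]
Step 22: x=[3.9016] v=[-2.1001]
Step 23: x=[3.7934] v=[-2.1644]
Step 24: x=[3.6822] v=[-2.2249]
Step 25: x=[3.5681] v=[-2.2814]
Step 26: x=[3.4514] v=[-2.3338]
Step 27: x=[3.3323] v=[-2.3821]
Step 28: x=[3.2110] v=[-2.4261]
Step 29: x=[3.0877] v=[-2.4658]
Step 30: x=[2.9626] v=[-2.5011]
Step 31: x=[2.8360] v=[-2.5319]
Step 32: x=[2.7081] v=[-2.5582]
Step 33: x=[2.5791] v=[-2.5799]
Step 34: x=[2.4493] v=[-2.5970]
Step 35: x=[2.3188] v=[-2.6095]
Step 36: x=[2.1879] v=[-2.6173]
Step 37: x=[2.0569] v=[-2.6204]
Step 38: x=[1.9260] v=[-2.6189]
Step 39: x=[1.7954] v=[-2.6127]
Step 40: x=[1.6653] v=[-2.6018]
Step 41: x=[1.5360] v=[-2.5863]
Step 42: x=[1.4077] v=[-2.5662]
Step 43: x=[1.2806] v=[-2.5415]
Step 44: x=[1.1550] v=[-2.5122]
Step 45: x=[1.0311] v=[-2.4785]
Step 46: x=[0.9091] v=[-2.4403]
Step 47: x=[0.7892] v=[-2.3978]
Step 48: x=[0.6717] v=[-2.3510]
Step 49: x=[0.5567] v=[-2.3000]
Step 50: x=[0.4445] v=[-2.2449]
Step 51: x=[0.3352] v=[-2.1858]
Step 52: x=[0.2291] v=[-2.1228]
Step 53: x=[0.1263] v=[-2.0560]
Step 54: x=[0.0270] v=[-1.9855]
Step 55: x=[-0.0686] v=[-1.9115]
Step 56: x=[-0.1603] v=[-1.8341]
Step 57: x=[-0.2480] v=[-1.7534]
Step 58: x=[-0.3315] v=[-1.6695]
Step 59: x=[-0.4106] v=[-1.5827]
Step 60: x=[-0.4853] v=[-1.4930]
Step 61: x=[-0.5553] v=[-1.4007]
Step 62: x=[-0.6206] v=[-1.3059]
Step 63: x=[-0.6810] v=[-1.2087]
Step 64: x=[-0.7365] v=[-1.1094]
Step 65: x=[-0.7869] v=[-1.0081]
Step 66: x=[-0.8322] v=[-0.9050]
Step 67: x=[-0.8722] v=[-0.8003]
Step 68: x=[-0.9069] v=[-0.6942]
Step 69: x=[-0.9362] v=[-0.5868]
v[0] did not become non-negative within 69 steps; using fallback time=3.4500

Answer: 3.4500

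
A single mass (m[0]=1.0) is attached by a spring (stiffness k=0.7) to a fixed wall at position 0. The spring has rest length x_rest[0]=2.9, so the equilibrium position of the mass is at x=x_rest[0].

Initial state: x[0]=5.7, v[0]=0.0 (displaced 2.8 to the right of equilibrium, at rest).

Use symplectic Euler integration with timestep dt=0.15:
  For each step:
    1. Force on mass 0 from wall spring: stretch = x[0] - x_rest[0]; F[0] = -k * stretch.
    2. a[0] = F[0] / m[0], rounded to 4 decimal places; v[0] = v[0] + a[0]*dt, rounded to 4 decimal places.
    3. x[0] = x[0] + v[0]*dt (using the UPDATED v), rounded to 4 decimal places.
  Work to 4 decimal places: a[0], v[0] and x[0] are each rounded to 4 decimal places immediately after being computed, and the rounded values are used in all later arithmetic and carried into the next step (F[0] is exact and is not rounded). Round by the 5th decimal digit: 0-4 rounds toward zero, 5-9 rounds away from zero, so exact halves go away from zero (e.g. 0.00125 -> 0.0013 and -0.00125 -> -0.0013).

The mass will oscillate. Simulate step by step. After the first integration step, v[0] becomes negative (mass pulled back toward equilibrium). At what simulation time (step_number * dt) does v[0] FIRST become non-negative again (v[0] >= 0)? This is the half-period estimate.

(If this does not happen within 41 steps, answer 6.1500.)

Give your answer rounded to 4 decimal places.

Step 0: x=[5.7000] v=[0.0000]
Step 1: x=[5.6559] v=[-0.2940]
Step 2: x=[5.5684] v=[-0.5834]
Step 3: x=[5.4389] v=[-0.8636]
Step 4: x=[5.2694] v=[-1.1302]
Step 5: x=[5.0626] v=[-1.3790]
Step 6: x=[4.8217] v=[-1.6061]
Step 7: x=[4.5505] v=[-1.8079]
Step 8: x=[4.2533] v=[-1.9812]
Step 9: x=[3.9348] v=[-2.1233]
Step 10: x=[3.6000] v=[-2.2320]
Step 11: x=[3.2542] v=[-2.3055]
Step 12: x=[2.9028] v=[-2.3427]
Step 13: x=[2.5514] v=[-2.3430]
Step 14: x=[2.2054] v=[-2.3064]
Step 15: x=[1.8704] v=[-2.2335]
Step 16: x=[1.5516] v=[-2.1254]
Step 17: x=[1.2540] v=[-1.9838]
Step 18: x=[0.9824] v=[-1.8110]
Step 19: x=[0.7409] v=[-1.6097]
Step 20: x=[0.5335] v=[-1.3830]
Step 21: x=[0.3633] v=[-1.1345]
Step 22: x=[0.2331] v=[-0.8681]
Step 23: x=[0.1449] v=[-0.5881]
Step 24: x=[0.1001] v=[-0.2988]
Step 25: x=[0.0994] v=[-0.0048]
Step 26: x=[0.1428] v=[0.2893]
First v>=0 after going negative at step 26, time=3.9000

Answer: 3.9000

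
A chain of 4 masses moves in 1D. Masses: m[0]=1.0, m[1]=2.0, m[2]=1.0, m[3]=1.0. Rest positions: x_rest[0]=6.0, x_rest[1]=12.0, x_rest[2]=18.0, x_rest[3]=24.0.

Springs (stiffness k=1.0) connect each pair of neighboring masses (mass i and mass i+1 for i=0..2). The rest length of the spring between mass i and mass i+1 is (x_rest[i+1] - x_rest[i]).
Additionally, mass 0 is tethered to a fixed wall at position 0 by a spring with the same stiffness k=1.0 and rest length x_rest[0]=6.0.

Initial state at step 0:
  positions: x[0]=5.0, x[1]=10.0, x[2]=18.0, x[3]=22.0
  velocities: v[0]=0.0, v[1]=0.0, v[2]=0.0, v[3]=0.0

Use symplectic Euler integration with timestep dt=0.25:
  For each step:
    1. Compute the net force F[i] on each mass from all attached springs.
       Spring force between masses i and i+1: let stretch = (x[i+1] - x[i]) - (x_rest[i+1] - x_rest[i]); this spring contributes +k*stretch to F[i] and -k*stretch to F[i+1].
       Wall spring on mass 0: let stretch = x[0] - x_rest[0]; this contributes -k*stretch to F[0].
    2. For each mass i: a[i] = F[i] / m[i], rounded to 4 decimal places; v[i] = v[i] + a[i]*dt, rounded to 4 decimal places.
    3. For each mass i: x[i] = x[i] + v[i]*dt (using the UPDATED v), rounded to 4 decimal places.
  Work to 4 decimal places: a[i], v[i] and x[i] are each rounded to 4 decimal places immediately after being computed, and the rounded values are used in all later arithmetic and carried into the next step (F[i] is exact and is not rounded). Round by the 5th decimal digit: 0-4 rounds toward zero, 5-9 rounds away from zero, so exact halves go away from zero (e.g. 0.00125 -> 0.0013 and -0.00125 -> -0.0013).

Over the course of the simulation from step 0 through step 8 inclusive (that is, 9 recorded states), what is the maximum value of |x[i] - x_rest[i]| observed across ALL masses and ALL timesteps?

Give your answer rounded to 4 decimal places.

Step 0: x=[5.0000 10.0000 18.0000 22.0000] v=[0.0000 0.0000 0.0000 0.0000]
Step 1: x=[5.0000 10.0938 17.7500 22.1250] v=[0.0000 0.3750 -1.0000 0.5000]
Step 2: x=[5.0059 10.2676 17.2949 22.3516] v=[0.0235 0.6953 -1.8203 0.9063]
Step 3: x=[5.0278 10.4966 16.7167 22.6371] v=[0.0875 0.9160 -2.3130 1.1421]
Step 4: x=[5.0773 10.7491 16.1197 22.9276] v=[0.1978 1.0099 -2.3879 1.1620]
Step 5: x=[5.1639 10.9922 15.6126 23.1676] v=[0.3464 0.9723 -2.0286 0.9600]
Step 6: x=[5.2920 11.1975 15.2889 23.3104] v=[0.5125 0.8213 -1.2950 0.5713]
Step 7: x=[5.4585 11.3461 15.2108 23.3269] v=[0.6659 0.5945 -0.3125 0.0659]
Step 8: x=[5.6518 11.4315 15.3984 23.2111] v=[0.7732 0.3416 0.7504 -0.4631]
Max displacement = 2.7892

Answer: 2.7892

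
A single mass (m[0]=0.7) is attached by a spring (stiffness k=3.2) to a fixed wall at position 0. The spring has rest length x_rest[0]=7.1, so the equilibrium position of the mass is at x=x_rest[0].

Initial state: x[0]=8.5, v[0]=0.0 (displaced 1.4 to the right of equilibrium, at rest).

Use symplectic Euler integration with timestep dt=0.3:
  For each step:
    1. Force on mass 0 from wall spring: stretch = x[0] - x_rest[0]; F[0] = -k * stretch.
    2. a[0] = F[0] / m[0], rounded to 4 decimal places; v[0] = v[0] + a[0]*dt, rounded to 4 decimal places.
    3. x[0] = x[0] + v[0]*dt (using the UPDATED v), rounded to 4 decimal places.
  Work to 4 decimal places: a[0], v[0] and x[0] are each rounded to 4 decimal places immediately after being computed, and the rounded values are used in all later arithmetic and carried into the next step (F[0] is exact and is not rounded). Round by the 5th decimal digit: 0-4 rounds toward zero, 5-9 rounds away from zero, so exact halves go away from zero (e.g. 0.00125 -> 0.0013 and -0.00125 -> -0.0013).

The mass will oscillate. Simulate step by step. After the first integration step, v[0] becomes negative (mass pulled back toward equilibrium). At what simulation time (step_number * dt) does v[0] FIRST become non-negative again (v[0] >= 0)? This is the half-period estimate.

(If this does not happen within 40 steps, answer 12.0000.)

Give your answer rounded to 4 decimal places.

Answer: 1.5000

Derivation:
Step 0: x=[8.5000] v=[0.0000]
Step 1: x=[7.9240] v=[-1.9200]
Step 2: x=[7.0090] v=[-3.0501]
Step 3: x=[6.1314] v=[-2.9253]
Step 4: x=[5.6523] v=[-1.5969]
Step 5: x=[5.7689] v=[0.3885]
First v>=0 after going negative at step 5, time=1.5000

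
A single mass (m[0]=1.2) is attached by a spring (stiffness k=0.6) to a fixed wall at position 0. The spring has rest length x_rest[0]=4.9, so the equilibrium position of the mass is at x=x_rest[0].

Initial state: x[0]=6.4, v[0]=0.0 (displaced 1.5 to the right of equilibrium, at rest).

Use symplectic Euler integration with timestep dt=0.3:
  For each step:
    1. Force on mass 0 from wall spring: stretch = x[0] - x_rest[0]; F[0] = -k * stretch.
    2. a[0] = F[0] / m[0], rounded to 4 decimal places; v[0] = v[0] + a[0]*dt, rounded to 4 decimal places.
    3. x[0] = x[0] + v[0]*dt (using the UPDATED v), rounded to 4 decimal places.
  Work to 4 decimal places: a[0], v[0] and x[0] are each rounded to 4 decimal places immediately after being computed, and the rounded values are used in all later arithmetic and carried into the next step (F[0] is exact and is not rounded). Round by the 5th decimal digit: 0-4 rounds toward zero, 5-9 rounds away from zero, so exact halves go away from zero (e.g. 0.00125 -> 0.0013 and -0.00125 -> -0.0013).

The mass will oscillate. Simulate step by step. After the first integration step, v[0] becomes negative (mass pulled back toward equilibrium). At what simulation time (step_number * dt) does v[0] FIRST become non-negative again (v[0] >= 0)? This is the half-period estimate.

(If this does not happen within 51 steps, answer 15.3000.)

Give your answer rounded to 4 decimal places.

Answer: 4.5000

Derivation:
Step 0: x=[6.4000] v=[0.0000]
Step 1: x=[6.3325] v=[-0.2250]
Step 2: x=[6.2005] v=[-0.4399]
Step 3: x=[6.0100] v=[-0.6350]
Step 4: x=[5.7696] v=[-0.8015]
Step 5: x=[5.4900] v=[-0.9319]
Step 6: x=[5.1839] v=[-1.0204]
Step 7: x=[4.8650] v=[-1.0630]
Step 8: x=[4.5477] v=[-1.0578]
Step 9: x=[4.2462] v=[-1.0049]
Step 10: x=[3.9742] v=[-0.9068]
Step 11: x=[3.7438] v=[-0.7679]
Step 12: x=[3.5655] v=[-0.5945]
Step 13: x=[3.4472] v=[-0.3943]
Step 14: x=[3.3943] v=[-0.1764]
Step 15: x=[3.4092] v=[0.0495]
First v>=0 after going negative at step 15, time=4.5000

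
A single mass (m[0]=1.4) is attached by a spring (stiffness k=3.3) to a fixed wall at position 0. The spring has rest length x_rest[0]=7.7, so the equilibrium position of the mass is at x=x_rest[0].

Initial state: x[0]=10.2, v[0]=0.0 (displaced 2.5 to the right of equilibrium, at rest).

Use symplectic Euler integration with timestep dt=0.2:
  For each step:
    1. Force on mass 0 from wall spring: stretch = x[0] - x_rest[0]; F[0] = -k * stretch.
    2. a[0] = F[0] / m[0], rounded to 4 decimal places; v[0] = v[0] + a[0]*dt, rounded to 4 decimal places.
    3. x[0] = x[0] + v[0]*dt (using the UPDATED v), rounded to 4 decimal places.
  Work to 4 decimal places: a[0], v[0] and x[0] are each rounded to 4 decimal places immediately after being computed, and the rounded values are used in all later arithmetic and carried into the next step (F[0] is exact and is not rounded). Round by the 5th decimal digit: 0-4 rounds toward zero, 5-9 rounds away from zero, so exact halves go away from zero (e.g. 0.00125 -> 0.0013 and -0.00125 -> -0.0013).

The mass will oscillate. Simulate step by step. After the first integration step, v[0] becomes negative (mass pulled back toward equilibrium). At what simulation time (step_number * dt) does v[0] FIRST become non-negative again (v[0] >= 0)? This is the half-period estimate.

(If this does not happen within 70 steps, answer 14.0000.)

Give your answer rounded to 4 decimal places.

Answer: 2.2000

Derivation:
Step 0: x=[10.2000] v=[0.0000]
Step 1: x=[9.9643] v=[-1.1786]
Step 2: x=[9.5151] v=[-2.2461]
Step 3: x=[8.8947] v=[-3.1018]
Step 4: x=[8.1617] v=[-3.6650]
Step 5: x=[7.3852] v=[-3.8827]
Step 6: x=[6.6383] v=[-3.7343]
Step 7: x=[5.9915] v=[-3.2338]
Step 8: x=[5.5058] v=[-2.4284]
Step 9: x=[5.2270] v=[-1.3940]
Step 10: x=[5.1814] v=[-0.2282]
Step 11: x=[5.3732] v=[0.9591]
First v>=0 after going negative at step 11, time=2.2000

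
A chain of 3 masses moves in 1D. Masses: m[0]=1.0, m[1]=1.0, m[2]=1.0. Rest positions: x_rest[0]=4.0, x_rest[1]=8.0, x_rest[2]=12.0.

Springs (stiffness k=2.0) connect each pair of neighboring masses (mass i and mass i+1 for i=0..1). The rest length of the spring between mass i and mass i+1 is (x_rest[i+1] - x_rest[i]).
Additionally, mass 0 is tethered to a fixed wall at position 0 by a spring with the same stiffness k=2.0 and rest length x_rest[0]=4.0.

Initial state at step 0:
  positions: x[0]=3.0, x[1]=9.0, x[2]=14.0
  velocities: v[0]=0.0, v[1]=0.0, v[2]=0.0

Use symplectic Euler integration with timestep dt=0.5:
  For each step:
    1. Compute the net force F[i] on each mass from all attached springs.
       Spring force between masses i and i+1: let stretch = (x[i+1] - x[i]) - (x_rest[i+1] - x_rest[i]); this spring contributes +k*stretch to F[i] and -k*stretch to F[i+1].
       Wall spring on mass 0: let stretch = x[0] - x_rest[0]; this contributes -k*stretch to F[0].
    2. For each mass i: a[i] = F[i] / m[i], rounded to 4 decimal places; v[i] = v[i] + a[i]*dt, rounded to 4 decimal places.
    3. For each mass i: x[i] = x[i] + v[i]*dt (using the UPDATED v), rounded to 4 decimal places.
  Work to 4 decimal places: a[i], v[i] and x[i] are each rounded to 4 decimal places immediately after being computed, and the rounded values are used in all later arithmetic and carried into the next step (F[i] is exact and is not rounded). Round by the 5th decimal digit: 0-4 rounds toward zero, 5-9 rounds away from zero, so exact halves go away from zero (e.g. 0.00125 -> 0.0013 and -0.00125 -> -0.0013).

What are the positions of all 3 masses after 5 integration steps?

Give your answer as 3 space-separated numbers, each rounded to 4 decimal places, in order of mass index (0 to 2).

Answer: 3.3750 7.8125 12.0313

Derivation:
Step 0: x=[3.0000 9.0000 14.0000] v=[0.0000 0.0000 0.0000]
Step 1: x=[4.5000 8.5000 13.5000] v=[3.0000 -1.0000 -1.0000]
Step 2: x=[5.7500 8.5000 12.5000] v=[2.5000 0.0000 -2.0000]
Step 3: x=[5.5000 9.1250 11.5000] v=[-0.5000 1.2500 -2.0000]
Step 4: x=[4.3125 9.1250 11.3125] v=[-2.3750 0.0000 -0.3750]
Step 5: x=[3.3750 7.8125 12.0313] v=[-1.8750 -2.6250 1.4375]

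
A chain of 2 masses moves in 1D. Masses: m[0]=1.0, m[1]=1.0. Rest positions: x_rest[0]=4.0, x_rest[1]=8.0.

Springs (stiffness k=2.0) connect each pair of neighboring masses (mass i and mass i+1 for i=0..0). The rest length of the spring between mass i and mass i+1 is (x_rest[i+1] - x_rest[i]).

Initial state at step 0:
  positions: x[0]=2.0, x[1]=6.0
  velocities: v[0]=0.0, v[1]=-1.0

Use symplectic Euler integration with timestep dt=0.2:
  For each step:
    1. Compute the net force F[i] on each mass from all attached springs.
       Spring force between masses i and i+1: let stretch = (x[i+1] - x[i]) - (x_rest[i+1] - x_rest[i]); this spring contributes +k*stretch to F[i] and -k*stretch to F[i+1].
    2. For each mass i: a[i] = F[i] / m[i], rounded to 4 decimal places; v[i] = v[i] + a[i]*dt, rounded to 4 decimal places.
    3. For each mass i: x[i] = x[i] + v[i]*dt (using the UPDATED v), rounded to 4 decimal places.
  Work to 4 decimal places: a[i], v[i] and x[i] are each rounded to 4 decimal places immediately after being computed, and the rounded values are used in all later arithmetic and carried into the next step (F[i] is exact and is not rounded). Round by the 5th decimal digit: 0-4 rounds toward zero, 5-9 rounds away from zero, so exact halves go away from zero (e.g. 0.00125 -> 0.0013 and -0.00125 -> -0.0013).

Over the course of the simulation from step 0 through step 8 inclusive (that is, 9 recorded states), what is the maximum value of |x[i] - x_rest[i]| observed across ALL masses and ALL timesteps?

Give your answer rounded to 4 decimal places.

Answer: 2.8204

Derivation:
Step 0: x=[2.0000 6.0000] v=[0.0000 -1.0000]
Step 1: x=[2.0000 5.8000] v=[0.0000 -1.0000]
Step 2: x=[1.9840 5.6160] v=[-0.0800 -0.9200]
Step 3: x=[1.9386 5.4614] v=[-0.2272 -0.7728]
Step 4: x=[1.8550 5.3450] v=[-0.4181 -0.5819]
Step 5: x=[1.7306 5.2694] v=[-0.6221 -0.3779]
Step 6: x=[1.5693 5.2307] v=[-0.8066 -0.1934]
Step 7: x=[1.3809 5.2191] v=[-0.9420 -0.0580]
Step 8: x=[1.1796 5.2204] v=[-1.0067 0.0067]
Max displacement = 2.8204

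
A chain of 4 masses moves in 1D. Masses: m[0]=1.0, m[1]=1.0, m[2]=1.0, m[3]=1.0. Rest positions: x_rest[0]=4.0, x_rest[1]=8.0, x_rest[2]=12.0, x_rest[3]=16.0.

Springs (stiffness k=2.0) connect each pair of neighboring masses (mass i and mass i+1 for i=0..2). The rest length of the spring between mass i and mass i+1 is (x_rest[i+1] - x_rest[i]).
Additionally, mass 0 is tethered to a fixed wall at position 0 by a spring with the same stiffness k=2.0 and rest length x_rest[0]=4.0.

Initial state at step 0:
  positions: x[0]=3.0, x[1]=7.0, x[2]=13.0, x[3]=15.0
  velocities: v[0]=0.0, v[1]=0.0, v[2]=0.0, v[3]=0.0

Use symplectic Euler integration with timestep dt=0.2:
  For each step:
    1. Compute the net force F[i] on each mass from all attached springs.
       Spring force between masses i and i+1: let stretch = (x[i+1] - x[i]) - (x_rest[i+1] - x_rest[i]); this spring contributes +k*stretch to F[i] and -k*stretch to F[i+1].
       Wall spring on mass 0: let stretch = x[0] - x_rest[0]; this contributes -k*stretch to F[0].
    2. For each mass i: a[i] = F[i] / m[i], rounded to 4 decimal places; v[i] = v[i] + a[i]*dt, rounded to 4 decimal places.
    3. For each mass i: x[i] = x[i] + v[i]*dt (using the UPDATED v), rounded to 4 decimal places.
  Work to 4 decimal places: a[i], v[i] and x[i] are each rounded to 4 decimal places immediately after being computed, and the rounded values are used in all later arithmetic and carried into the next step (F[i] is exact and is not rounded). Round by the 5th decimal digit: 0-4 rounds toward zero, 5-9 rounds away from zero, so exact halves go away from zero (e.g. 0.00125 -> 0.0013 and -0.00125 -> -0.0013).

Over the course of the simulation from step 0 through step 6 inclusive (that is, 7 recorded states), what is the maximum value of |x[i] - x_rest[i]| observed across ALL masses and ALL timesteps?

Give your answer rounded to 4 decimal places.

Answer: 1.7313

Derivation:
Step 0: x=[3.0000 7.0000 13.0000 15.0000] v=[0.0000 0.0000 0.0000 0.0000]
Step 1: x=[3.0800 7.1600 12.6800 15.1600] v=[0.4000 0.8000 -1.6000 0.8000]
Step 2: x=[3.2400 7.4352 12.1168 15.4416] v=[0.8000 1.3760 -2.8160 1.4080]
Step 3: x=[3.4764 7.7493 11.4451 15.7772] v=[1.1821 1.5706 -3.3587 1.6781]
Step 4: x=[3.7765 8.0173 10.8243 16.0863] v=[1.5007 1.3398 -3.1042 1.5453]
Step 5: x=[4.1138 8.1706 10.3999 16.2944] v=[1.6864 0.7663 -2.1222 1.0405]
Step 6: x=[4.4465 8.1777 10.2687 16.3509] v=[1.6636 0.0353 -0.6561 0.2827]
Max displacement = 1.7313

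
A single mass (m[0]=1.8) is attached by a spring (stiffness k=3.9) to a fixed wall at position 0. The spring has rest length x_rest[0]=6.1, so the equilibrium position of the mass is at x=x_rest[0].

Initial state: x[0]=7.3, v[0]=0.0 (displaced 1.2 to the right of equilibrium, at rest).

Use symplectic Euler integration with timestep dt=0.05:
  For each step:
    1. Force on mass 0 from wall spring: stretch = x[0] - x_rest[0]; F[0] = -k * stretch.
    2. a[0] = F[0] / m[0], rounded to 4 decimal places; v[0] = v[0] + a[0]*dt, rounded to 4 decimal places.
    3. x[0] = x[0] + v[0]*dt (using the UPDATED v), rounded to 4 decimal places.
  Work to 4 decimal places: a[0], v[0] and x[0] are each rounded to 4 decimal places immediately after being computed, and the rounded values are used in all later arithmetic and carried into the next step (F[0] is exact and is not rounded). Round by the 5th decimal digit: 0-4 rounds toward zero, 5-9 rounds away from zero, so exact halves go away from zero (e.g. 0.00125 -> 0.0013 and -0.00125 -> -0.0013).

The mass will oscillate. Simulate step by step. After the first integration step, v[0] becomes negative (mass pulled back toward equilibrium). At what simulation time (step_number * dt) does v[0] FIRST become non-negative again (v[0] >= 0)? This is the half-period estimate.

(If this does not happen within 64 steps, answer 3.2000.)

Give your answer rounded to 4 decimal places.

Step 0: x=[7.3000] v=[0.0000]
Step 1: x=[7.2935] v=[-0.1300]
Step 2: x=[7.2805] v=[-0.2593]
Step 3: x=[7.2611] v=[-0.3872]
Step 4: x=[7.2355] v=[-0.5130]
Step 5: x=[7.2037] v=[-0.6360]
Step 6: x=[7.1659] v=[-0.7556]
Step 7: x=[7.1223] v=[-0.8711]
Step 8: x=[7.0732] v=[-0.9819]
Step 9: x=[7.0188] v=[-1.0873]
Step 10: x=[6.9595] v=[-1.1868]
Step 11: x=[6.8955] v=[-1.2799]
Step 12: x=[6.8272] v=[-1.3661]
Step 13: x=[6.7550] v=[-1.4449]
Step 14: x=[6.6792] v=[-1.5159]
Step 15: x=[6.6003] v=[-1.5786]
Step 16: x=[6.5187] v=[-1.6328]
Step 17: x=[6.4348] v=[-1.6782]
Step 18: x=[6.3491] v=[-1.7145]
Step 19: x=[6.2620] v=[-1.7415]
Step 20: x=[6.1740] v=[-1.7591]
Step 21: x=[6.0856] v=[-1.7671]
Step 22: x=[5.9973] v=[-1.7655]
Step 23: x=[5.9096] v=[-1.7544]
Step 24: x=[5.8229] v=[-1.7338]
Step 25: x=[5.7377] v=[-1.7038]
Step 26: x=[5.6545] v=[-1.6646]
Step 27: x=[5.5737] v=[-1.6163]
Step 28: x=[5.4957] v=[-1.5593]
Step 29: x=[5.4210] v=[-1.4938]
Step 30: x=[5.3500] v=[-1.4202]
Step 31: x=[5.2831] v=[-1.3390]
Step 32: x=[5.2206] v=[-1.2505]
Step 33: x=[5.1628] v=[-1.1552]
Step 34: x=[5.1101] v=[-1.0537]
Step 35: x=[5.0628] v=[-0.9465]
Step 36: x=[5.0211] v=[-0.8341]
Step 37: x=[4.9852] v=[-0.7172]
Step 38: x=[4.9554] v=[-0.5964]
Step 39: x=[4.9318] v=[-0.4724]
Step 40: x=[4.9145] v=[-0.3458]
Step 41: x=[4.9036] v=[-0.2174]
Step 42: x=[4.8992] v=[-0.0878]
Step 43: x=[4.9013] v=[0.0423]
First v>=0 after going negative at step 43, time=2.1500

Answer: 2.1500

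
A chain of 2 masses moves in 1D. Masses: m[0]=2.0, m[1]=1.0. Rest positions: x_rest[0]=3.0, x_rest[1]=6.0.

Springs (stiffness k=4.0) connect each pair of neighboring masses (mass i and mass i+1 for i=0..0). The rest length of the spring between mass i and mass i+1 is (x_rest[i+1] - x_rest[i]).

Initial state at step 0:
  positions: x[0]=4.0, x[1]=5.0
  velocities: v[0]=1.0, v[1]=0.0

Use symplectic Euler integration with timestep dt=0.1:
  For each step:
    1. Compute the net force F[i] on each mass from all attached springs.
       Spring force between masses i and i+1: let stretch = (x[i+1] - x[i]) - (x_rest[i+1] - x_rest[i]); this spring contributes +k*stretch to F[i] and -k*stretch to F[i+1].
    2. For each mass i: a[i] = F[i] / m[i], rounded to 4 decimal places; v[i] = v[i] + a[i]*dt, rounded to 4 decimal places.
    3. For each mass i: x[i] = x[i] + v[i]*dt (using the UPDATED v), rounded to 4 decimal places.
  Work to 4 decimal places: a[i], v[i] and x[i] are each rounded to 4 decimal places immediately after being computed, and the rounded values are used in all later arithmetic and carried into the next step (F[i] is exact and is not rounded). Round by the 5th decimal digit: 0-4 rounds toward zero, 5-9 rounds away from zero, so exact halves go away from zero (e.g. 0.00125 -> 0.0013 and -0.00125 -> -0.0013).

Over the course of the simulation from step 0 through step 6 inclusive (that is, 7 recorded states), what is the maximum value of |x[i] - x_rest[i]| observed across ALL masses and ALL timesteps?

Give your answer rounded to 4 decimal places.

Step 0: x=[4.0000 5.0000] v=[1.0000 0.0000]
Step 1: x=[4.0600 5.0800] v=[0.6000 0.8000]
Step 2: x=[4.0804 5.2392] v=[0.2040 1.5920]
Step 3: x=[4.0640 5.4721] v=[-0.1642 2.3285]
Step 4: x=[4.0157 5.7686] v=[-0.4826 2.9653]
Step 5: x=[3.9425 6.1150] v=[-0.7320 3.4641]
Step 6: x=[3.8528 6.4945] v=[-0.8975 3.7951]
Max displacement = 1.0804

Answer: 1.0804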